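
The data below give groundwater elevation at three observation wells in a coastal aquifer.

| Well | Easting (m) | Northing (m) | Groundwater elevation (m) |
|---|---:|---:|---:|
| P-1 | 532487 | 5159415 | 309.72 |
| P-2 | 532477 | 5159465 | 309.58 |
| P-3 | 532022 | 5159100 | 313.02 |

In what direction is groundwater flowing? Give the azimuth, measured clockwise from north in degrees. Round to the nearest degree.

Taking P-1 as reference: P-2−P-1 = (-10, 50, -0.14); P-3−P-1 = (-465, -315, +3.30).
Solve a·Δx + b·Δy = Δh: det = (-10)·(-315) − (-465)·50 = 26400.
∂h/∂x = [(-0.14)·(-315) − (+3.30)·50] / 26400 = -0.004580
∂h/∂y = [(-10)·(+3.30) − (-465)·(-0.14)] / 26400 = -0.003716
Flow direction (−∇h) has components (+0.004580 E, +0.003716 N).
Azimuth = atan2(E, N) = atan2(+0.004580, +0.003716) = 50.9° ≈ 051°.

051°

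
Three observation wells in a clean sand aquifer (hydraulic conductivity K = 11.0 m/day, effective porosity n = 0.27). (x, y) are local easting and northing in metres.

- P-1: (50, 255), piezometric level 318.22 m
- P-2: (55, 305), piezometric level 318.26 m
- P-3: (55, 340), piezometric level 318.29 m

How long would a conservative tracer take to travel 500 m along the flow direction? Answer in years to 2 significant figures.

With h = a·x + b·y + c and P-1 as origin, the differences give:
  5·a + 50·b = +0.04
  5·a + 85·b = +0.07
Eliminate b (×85 and ×50, subtract): 175·a = -0.100 → a = ∂h/∂x = -0.0005714
Back-substitute: b = ∂h/∂y = +0.0008571.
|∇h| = √(-0.0005714² + 0.0008571²) = 0.00103
Seepage velocity v = K·i/n = 11.0 × 0.00103 / 0.27 = 0.04196 m/day.
t = 500 / 0.04196 = 1.192e+04 days = 32.6 years.

33 years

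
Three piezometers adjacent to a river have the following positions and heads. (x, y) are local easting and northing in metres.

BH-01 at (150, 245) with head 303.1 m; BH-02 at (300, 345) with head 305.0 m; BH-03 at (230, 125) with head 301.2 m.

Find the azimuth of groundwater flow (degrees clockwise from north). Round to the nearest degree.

185°

Differences from BH-01: to BH-02 (Δx, Δy, Δh) = (150, 100, +1.9); to BH-03 = (80, -120, -1.9).
Solve a·Δx + b·Δy = Δh: det = 150·(-120) − 80·100 = -26000.
∂h/∂x = [(+1.9)·(-120) − (-1.9)·100] / -26000 = +0.001462
∂h/∂y = [150·(-1.9) − 80·(+1.9)] / -26000 = +0.01681
Flow direction (−∇h) has components (-0.001462 E, -0.01681 N).
Azimuth = atan2(E, N) = atan2(-0.001462, -0.01681) = 185.0° ≈ 185°.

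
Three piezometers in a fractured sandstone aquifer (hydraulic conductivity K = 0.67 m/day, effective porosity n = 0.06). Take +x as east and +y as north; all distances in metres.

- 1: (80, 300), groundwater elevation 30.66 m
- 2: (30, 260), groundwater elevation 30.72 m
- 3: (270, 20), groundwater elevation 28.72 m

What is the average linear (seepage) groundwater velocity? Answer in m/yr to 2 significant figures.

24 m/yr

Taking 1 as reference: 2−1 = (-50, -40, +0.06); 3−1 = (190, -280, -1.94).
Solve a·Δx + b·Δy = Δh: det = (-50)·(-280) − 190·(-40) = 21600.
∂h/∂x = [(+0.06)·(-280) − (-1.94)·(-40)] / 21600 = -0.004370
∂h/∂y = [(-50)·(-1.94) − 190·(+0.06)] / 21600 = +0.003963
|∇h| = √(-0.004370² + 0.003963²) = 0.005899
Seepage velocity v = K·i/n = 0.67 × 0.005899 / 0.06 = 0.06587 m/day = 24.06 m/yr.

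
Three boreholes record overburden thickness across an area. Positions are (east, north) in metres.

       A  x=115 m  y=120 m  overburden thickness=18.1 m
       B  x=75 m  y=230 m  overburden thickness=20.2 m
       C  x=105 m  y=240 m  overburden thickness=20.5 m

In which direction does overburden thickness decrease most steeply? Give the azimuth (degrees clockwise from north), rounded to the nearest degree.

Differences from A: to B (Δx, Δy, Δh) = (-40, 110, +2.1); to C = (-10, 120, +2.4).
Determinant of the coordinate differences = (-40)·120 − (-10)·110 = -3700.
∂d/∂x = [(+2.1)·120 − (+2.4)·110] / -3700 = +0.003243
∂d/∂y = [(-40)·(+2.4) − (-10)·(+2.1)] / -3700 = +0.02027
Steepest decrease is along −∇f: components (-0.003243 E, -0.02027 N).
Azimuth = atan2(-0.003243, -0.02027) = 189.1° ≈ 189°.

189°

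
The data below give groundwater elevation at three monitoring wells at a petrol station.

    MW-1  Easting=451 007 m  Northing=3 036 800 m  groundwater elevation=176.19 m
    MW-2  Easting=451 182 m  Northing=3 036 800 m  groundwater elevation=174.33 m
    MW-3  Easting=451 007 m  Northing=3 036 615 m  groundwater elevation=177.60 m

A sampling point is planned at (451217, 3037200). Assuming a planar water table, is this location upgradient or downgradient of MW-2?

∂h/∂x = (174.33 − 176.19) / (451182 − 451007) = -0.01063
∂h/∂y = (177.60 − 176.19) / (3036615 − 3036800) = -0.007622
Head at (451217, 3037200) = 176.19 + (-0.01063)·(210) + (-0.007622)·(400) = 170.91 m.
That is lower than the 174.33 m at MW-2, so the point is downgradient.

downgradient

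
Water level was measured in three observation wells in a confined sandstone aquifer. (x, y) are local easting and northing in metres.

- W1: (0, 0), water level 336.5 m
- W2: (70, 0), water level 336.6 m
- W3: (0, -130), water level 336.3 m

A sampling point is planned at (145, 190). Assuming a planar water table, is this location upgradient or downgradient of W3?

∂h/∂x = (336.6 − 336.5) / (70 − 0) = +0.001429
∂h/∂y = (336.3 − 336.5) / (-130 − 0) = +0.001538
Head at (145, 190) = 336.5 + (+0.001429)·(145) + (+0.001538)·(190) = 337.00 m.
That is higher than the 336.3 m at W3, so the point is upgradient.

upgradient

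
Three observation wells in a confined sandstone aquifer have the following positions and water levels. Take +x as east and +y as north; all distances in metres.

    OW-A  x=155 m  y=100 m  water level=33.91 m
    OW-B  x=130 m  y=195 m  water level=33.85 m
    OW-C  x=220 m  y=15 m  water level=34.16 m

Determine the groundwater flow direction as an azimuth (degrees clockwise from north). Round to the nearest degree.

Three-point gradient (reference OW-A): Δ to OW-B = (-25, 95, -0.06), Δ to OW-C = (65, -85, +0.25).
∂h/∂x = +0.004605, ∂h/∂y = +0.0005802 (det = -4050).
Flow direction (−∇h) has components (-0.004605 E, -0.0005802 N).
Azimuth = atan2(E, N) = atan2(-0.004605, -0.0005802) = 262.8° ≈ 263°.

263°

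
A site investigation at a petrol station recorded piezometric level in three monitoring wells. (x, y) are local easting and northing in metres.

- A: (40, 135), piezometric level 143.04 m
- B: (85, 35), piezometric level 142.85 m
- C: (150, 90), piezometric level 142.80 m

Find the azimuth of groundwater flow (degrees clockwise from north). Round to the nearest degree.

Three-point gradient (reference A): Δ to B = (45, -100, -0.19), Δ to C = (110, -45, -0.24).
∂h/∂x = -0.001721, ∂h/∂y = +0.001125 (det = 8975).
Flow direction (−∇h) has components (+0.001721 E, -0.001125 N).
Azimuth = atan2(E, N) = atan2(+0.001721, -0.001125) = 123.2° ≈ 123°.

123°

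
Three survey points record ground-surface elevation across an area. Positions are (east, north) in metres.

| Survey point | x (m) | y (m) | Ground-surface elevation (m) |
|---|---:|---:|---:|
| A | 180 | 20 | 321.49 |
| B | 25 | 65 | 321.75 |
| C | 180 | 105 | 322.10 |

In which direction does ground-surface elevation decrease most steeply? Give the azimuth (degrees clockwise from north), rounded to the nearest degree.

Taking A as reference: B−A = (-155, 45, +0.26); C−A = (0, 85, +0.61).
Solve a·Δx + b·Δy = Δz: det = (-155)·85 − 0·45 = -13175.
∂z/∂x = [(+0.26)·85 − (+0.61)·45] / -13175 = +0.0004061
∂z/∂y = [(-155)·(+0.61) − 0·(+0.26)] / -13175 = +0.007176
Steepest decrease is along −∇f: components (-0.0004061 E, -0.007176 N).
Azimuth = atan2(-0.0004061, -0.007176) = 183.2° ≈ 183°.

183°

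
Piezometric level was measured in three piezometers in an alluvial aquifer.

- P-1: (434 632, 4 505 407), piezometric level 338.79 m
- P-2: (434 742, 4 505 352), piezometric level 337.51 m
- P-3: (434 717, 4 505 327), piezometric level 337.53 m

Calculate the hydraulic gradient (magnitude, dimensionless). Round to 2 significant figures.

0.011

With h = a·x + b·y + c and P-1 as origin, the differences give:
  110·a + (-55)·b = -1.28
  85·a + (-80)·b = -1.26
Eliminate b (×(-80) and ×(-55), subtract): -4125·a = 33.100 → a = ∂h/∂x = -0.008024
Back-substitute: b = ∂h/∂y = +0.007224.
|∇h| = √(-0.008024² + 0.007224²) = 0.0108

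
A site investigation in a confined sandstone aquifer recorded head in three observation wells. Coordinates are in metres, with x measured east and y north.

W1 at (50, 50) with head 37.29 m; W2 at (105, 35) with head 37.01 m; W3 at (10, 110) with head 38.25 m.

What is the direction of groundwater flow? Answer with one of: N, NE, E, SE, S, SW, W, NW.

Taking W1 as reference: W2−W1 = (55, -15, -0.28); W3−W1 = (-40, 60, +0.96).
Determinant of the coordinate differences = 55·60 − (-40)·(-15) = 2700.
∂h/∂x = [(-0.28)·60 − (+0.96)·(-15)] / 2700 = -0.0008889
∂h/∂y = [55·(+0.96) − (-40)·(-0.28)] / 2700 = +0.01541
Flow = −∇h = (+0.0008889 east, -0.01541 north), which points south.

S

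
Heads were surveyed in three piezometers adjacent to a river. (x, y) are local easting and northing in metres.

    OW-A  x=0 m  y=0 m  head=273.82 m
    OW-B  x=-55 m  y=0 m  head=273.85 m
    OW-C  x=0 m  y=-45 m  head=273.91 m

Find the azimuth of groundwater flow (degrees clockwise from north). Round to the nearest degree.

∂h/∂x = (273.85 − 273.82) / (-55 − 0) = -0.0005455
∂h/∂y = (273.91 − 273.82) / (-45 − 0) = -0.002000
Flow direction (−∇h) has components (+0.0005455 E, +0.002000 N).
Azimuth = atan2(E, N) = atan2(+0.0005455, +0.002000) = 15.3° ≈ 015°.

015°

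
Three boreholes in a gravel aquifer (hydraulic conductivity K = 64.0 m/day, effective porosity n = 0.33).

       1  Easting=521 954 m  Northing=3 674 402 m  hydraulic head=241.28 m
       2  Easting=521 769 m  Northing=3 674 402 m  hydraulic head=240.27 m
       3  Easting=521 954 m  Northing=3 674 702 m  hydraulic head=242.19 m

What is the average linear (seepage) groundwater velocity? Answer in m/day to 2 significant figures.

∂h/∂x = (240.27 − 241.28) / (521769 − 521954) = +0.005459
∂h/∂y = (242.19 − 241.28) / (3674702 − 3674402) = +0.003033
|∇h| = √(0.005459² + 0.003033²) = 0.006245
Seepage velocity v = K·i/n = 64.0 × 0.006245 / 0.33 = 1.211 m/day.

1.2 m/day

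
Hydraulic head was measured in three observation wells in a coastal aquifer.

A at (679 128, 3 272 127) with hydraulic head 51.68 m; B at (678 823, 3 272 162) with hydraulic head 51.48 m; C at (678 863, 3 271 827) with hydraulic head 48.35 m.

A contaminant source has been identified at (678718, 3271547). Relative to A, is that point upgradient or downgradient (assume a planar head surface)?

With h = a·x + b·y + c and A as origin, the differences give:
  (-305)·a + 35·b = -0.20
  (-265)·a + (-300)·b = -3.33
Eliminate b (×(-300) and ×35, subtract): 100775·a = 176.550 → a = ∂h/∂x = +0.001752
Back-substitute: b = ∂h/∂y = +0.009552.
Head at (678718, 3271547) = 51.68 + (+0.001752)·(-410) + (+0.009552)·(-580) = 45.42 m.
That is lower than the 51.68 m at A, so the point is downgradient.

downgradient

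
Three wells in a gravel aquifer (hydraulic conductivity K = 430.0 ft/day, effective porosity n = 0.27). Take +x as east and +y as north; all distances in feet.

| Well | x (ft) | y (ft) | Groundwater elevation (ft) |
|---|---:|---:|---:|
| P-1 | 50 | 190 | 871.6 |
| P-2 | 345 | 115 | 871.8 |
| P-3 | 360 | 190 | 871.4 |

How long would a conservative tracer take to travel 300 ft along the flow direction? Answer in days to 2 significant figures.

With h = a·x + b·y + c and P-1 as origin, the differences give:
  295·a + (-75)·b = +0.2
  310·a + 0·b = -0.2
Eliminate b (×0 and ×(-75), subtract): 23250·a = -15.00 → a = ∂h/∂x = -0.0006452
Back-substitute: b = ∂h/∂y = -0.005204.
|∇h| = √(-0.0006452² + -0.005204²) = 0.005244
Seepage velocity v = K·i/n = 430.0 × 0.005244 / 0.27 = 8.352 ft/day.
t = 300 / 8.352 = 35.92 days.

36 days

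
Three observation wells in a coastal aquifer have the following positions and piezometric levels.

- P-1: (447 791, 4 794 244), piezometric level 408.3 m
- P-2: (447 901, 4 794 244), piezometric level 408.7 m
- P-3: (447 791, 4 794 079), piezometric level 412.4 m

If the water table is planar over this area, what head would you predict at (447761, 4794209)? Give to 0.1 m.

∂h/∂x = (408.7 − 408.3) / (447901 − 447791) = +0.003636
∂h/∂y = (412.4 − 408.3) / (4794079 − 4794244) = -0.02485
h(447761, 4794209) = 408.3 + (+0.003636)·(-30) + (-0.02485)·(-35) = 408.3 -0.109 +0.870 = 409.061 m.

409.1 m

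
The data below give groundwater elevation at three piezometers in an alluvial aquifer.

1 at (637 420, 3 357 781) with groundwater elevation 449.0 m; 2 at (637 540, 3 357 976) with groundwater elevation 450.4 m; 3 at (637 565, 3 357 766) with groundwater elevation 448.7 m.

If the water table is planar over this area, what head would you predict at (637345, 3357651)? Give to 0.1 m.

Taking 1 as reference: 2−1 = (120, 195, +1.4); 3−1 = (145, -15, -0.3).
Determinant of the coordinate differences = 120·(-15) − 145·195 = -30075.
∂h/∂x = [(+1.4)·(-15) − (-0.3)·195] / -30075 = -0.001247
∂h/∂y = [120·(-0.3) − 145·(+1.4)] / -30075 = +0.007947
h(637345, 3357651) = 449.0 + (-0.001247)·(-75) + (+0.007947)·(-130) = 449.0 +0.094 -1.033 = 448.060 m.

448.1 m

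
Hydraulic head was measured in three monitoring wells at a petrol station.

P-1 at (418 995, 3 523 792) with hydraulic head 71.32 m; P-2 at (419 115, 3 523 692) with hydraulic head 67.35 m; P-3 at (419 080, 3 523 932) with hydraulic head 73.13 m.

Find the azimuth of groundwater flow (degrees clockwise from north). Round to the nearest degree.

146°

With h = a·x + b·y + c and P-1 as origin, the differences give:
  120·a + (-100)·b = -3.97
  85·a + 140·b = +1.81
Eliminate b (×140 and ×(-100), subtract): 25300·a = -374.800 → a = ∂h/∂x = -0.01481
Back-substitute: b = ∂h/∂y = +0.02192.
Flow direction (−∇h) has components (+0.01481 E, -0.02192 N).
Azimuth = atan2(E, N) = atan2(+0.01481, -0.02192) = 146.0° ≈ 146°.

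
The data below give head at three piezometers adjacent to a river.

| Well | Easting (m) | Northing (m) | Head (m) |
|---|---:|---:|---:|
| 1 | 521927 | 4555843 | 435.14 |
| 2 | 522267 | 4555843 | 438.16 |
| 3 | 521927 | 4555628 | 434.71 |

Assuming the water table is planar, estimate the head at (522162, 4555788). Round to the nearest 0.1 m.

∂h/∂x = (438.16 − 435.14) / (522267 − 521927) = +0.008882
∂h/∂y = (434.71 − 435.14) / (4555628 − 4555843) = +0.002000
h(522162, 4555788) = 435.14 + (+0.008882)·(235) + (+0.002000)·(-55) = 435.14 +2.087 -0.110 = 437.117 m.

437.1 m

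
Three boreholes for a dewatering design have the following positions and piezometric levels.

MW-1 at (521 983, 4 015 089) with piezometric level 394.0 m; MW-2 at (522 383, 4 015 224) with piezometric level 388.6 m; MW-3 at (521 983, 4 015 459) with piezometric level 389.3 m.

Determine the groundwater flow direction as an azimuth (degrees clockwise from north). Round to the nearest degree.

With h = a·x + b·y + c and MW-1 as origin, the differences give:
  400·a + 135·b = -5.4
  0·a + 370·b = -4.7
Eliminate b (×370 and ×135, subtract): 148000·a = -1363.50 → a = ∂h/∂x = -0.009213
Back-substitute: b = ∂h/∂y = -0.01270.
Flow direction (−∇h) has components (+0.009213 E, +0.01270 N).
Azimuth = atan2(E, N) = atan2(+0.009213, +0.01270) = 36.0° ≈ 036°.

036°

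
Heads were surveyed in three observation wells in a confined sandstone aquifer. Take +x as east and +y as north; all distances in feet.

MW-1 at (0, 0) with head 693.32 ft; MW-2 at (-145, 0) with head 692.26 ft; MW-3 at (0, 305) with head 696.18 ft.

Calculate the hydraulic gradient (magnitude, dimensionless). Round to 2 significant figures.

∂h/∂x = (692.26 − 693.32) / (-145 − 0) = +0.007310
∂h/∂y = (696.18 − 693.32) / (305 − 0) = +0.009377
|∇h| = √(0.007310² + 0.009377²) = 0.01189

0.012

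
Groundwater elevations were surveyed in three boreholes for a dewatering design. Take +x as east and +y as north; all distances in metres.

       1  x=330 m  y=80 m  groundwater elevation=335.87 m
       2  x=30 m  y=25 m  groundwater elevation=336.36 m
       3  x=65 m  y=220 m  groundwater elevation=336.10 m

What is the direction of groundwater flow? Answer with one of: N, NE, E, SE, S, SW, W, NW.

NE

With h = a·x + b·y + c and 1 as origin, the differences give:
  (-300)·a + (-55)·b = +0.49
  (-265)·a + 140·b = +0.23
Eliminate b (×140 and ×(-55), subtract): -56575·a = 81.250 → a = ∂h/∂x = -0.001436
Back-substitute: b = ∂h/∂y = -0.001076.
Flow = −∇h = (+0.001436 east, +0.001076 north), which points northeast.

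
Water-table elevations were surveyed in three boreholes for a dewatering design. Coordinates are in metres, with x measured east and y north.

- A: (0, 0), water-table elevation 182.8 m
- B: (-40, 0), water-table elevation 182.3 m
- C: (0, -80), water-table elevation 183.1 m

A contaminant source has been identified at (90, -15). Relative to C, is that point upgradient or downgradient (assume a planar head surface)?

upgradient

∂h/∂x = (182.3 − 182.8) / (-40 − 0) = +0.01250
∂h/∂y = (183.1 − 182.8) / (-80 − 0) = -0.003750
Head at (90, -15) = 182.8 + (+0.01250)·(90) + (-0.003750)·(-15) = 183.98 m.
That is higher than the 183.1 m at C, so the point is upgradient.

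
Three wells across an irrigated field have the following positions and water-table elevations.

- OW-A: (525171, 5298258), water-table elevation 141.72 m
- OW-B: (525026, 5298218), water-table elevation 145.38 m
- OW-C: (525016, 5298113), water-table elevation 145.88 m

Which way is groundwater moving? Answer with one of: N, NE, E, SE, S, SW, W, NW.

E

With h = a·x + b·y + c and OW-A as origin, the differences give:
  (-145)·a + (-40)·b = +3.66
  (-155)·a + (-145)·b = +4.16
Eliminate b (×(-145) and ×(-40), subtract): 14825·a = -364.300 → a = ∂h/∂x = -0.02457
Back-substitute: b = ∂h/∂y = -0.002422.
Flow = −∇h = (+0.02457 east, +0.002422 north), which points east.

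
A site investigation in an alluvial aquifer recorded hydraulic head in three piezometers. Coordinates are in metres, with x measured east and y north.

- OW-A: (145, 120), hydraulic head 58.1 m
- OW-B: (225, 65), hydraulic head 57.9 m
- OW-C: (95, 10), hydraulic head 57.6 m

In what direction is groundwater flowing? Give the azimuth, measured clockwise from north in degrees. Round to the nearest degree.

186°

Taking OW-A as reference: OW-B−OW-A = (80, -55, -0.2); OW-C−OW-A = (-50, -110, -0.5).
Determinant of the coordinate differences = 80·(-110) − (-50)·(-55) = -11550.
∂h/∂x = [(-0.2)·(-110) − (-0.5)·(-55)] / -11550 = +0.0004762
∂h/∂y = [80·(-0.5) − (-50)·(-0.2)] / -11550 = +0.004329
Flow direction (−∇h) has components (-0.0004762 E, -0.004329 N).
Azimuth = atan2(E, N) = atan2(-0.0004762, -0.004329) = 186.3° ≈ 186°.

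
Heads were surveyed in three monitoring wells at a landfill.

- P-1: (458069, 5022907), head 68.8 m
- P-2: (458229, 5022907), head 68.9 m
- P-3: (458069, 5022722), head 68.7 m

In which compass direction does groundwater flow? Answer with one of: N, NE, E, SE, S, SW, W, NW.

SW

∂h/∂x = (68.9 − 68.8) / (458229 − 458069) = +0.0006250
∂h/∂y = (68.7 − 68.8) / (5022722 − 5022907) = +0.0005405
Flow = −∇h = (-0.0006250 east, -0.0005405 north), which points southwest.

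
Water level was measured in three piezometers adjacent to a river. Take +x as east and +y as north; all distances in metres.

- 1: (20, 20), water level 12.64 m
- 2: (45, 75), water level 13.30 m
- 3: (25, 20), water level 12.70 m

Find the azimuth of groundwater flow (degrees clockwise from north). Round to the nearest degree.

241°

Three-point gradient (reference 1): Δ to 2 = (25, 55, +0.66), Δ to 3 = (5, 0, +0.06).
∂h/∂x = +0.01200, ∂h/∂y = +0.006545 (det = -275).
Flow direction (−∇h) has components (-0.01200 E, -0.006545 N).
Azimuth = atan2(E, N) = atan2(-0.01200, -0.006545) = 241.4° ≈ 241°.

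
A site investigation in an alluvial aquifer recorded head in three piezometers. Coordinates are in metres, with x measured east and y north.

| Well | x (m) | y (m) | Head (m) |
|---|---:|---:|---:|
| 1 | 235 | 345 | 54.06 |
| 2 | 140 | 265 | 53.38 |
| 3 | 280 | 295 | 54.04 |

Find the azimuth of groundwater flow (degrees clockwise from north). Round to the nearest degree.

225°

With h = a·x + b·y + c and 1 as origin, the differences give:
  (-95)·a + (-80)·b = -0.68
  45·a + (-50)·b = -0.02
Eliminate b (×(-50) and ×(-80), subtract): 8350·a = 32.400 → a = ∂h/∂x = +0.003880
Back-substitute: b = ∂h/∂y = +0.003892.
Flow direction (−∇h) has components (-0.003880 E, -0.003892 N).
Azimuth = atan2(E, N) = atan2(-0.003880, -0.003892) = 224.9° ≈ 225°.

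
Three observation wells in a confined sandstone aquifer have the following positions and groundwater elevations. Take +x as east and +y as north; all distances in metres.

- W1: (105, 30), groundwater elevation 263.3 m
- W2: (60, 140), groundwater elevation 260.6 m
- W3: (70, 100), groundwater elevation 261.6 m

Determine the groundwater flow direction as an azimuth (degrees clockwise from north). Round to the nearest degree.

Taking W1 as reference: W2−W1 = (-45, 110, -2.7); W3−W1 = (-35, 70, -1.7).
Solve a·Δx + b·Δy = Δh: det = (-45)·70 − (-35)·110 = 700.
∂h/∂x = [(-2.7)·70 − (-1.7)·110] / 700 = -0.002857
∂h/∂y = [(-45)·(-1.7) − (-35)·(-2.7)] / 700 = -0.02571
Flow direction (−∇h) has components (+0.002857 E, +0.02571 N).
Azimuth = atan2(E, N) = atan2(+0.002857, +0.02571) = 6.3° ≈ 006°.

006°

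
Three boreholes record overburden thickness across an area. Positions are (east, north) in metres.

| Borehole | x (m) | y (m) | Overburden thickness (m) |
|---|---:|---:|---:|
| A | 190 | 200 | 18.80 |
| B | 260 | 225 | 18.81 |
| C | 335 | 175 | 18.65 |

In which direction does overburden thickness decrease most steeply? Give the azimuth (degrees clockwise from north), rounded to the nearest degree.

Taking A as reference: B−A = (70, 25, +0.01); C−A = (145, -25, -0.15).
Determinant of the coordinate differences = 70·(-25) − 145·25 = -5375.
∂d/∂x = [(+0.01)·(-25) − (-0.15)·25] / -5375 = -0.0006512
∂d/∂y = [70·(-0.15) − 145·(+0.01)] / -5375 = +0.002223
Steepest decrease is along −∇f: components (+0.0006512 E, -0.002223 N).
Azimuth = atan2(+0.0006512, -0.002223) = 163.7° ≈ 164°.

164°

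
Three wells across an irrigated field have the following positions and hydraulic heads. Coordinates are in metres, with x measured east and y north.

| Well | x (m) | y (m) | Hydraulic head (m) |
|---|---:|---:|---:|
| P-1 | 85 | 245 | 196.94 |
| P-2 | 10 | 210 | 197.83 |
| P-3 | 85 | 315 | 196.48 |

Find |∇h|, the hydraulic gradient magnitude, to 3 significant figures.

Three-point gradient (reference P-1): Δ to P-2 = (-75, -35, +0.89), Δ to P-3 = (0, 70, -0.46).
∂h/∂x = -0.008800, ∂h/∂y = -0.006571 (det = -5250).
|∇h| = √(-0.008800² + -0.006571²) = 0.01098

0.0110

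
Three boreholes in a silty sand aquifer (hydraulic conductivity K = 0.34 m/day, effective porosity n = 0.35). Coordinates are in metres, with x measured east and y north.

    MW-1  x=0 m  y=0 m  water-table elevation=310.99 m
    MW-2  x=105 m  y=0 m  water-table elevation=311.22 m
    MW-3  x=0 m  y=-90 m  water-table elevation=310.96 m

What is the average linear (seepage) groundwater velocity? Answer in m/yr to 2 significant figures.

0.79 m/yr

∂h/∂x = (311.22 − 310.99) / (105 − 0) = +0.002190
∂h/∂y = (310.96 − 310.99) / (-90 − 0) = +0.0003333
|∇h| = √(0.002190² + 0.0003333²) = 0.002215
Seepage velocity v = K·i/n = 0.34 × 0.002215 / 0.35 = 0.002152 m/day = 0.786 m/yr.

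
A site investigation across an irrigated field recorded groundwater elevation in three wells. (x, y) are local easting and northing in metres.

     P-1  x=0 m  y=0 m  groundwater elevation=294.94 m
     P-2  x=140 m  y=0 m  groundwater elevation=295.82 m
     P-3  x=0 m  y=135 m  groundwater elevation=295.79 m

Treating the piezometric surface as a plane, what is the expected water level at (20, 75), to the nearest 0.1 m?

∂h/∂x = (295.82 − 294.94) / (140 − 0) = +0.006286
∂h/∂y = (295.79 − 294.94) / (135 − 0) = +0.006296
h(20, 75) = 294.94 + (+0.006286)·(20) + (+0.006296)·(75) = 294.94 +0.126 +0.472 = 295.538 m.

295.5 m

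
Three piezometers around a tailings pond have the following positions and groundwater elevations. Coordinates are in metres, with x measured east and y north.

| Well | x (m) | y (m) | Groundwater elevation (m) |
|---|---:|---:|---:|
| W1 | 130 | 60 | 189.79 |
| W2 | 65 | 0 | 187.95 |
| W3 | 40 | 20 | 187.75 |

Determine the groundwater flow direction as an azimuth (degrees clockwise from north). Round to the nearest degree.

Differences from W1: to W2 (Δx, Δy, Δh) = (-65, -60, -1.84); to W3 = (-90, -40, -2.04).
Solve a·Δx + b·Δy = Δh: det = (-65)·(-40) − (-90)·(-60) = -2800.
∂h/∂x = [(-1.84)·(-40) − (-2.04)·(-60)] / -2800 = +0.01743
∂h/∂y = [(-65)·(-2.04) − (-90)·(-1.84)] / -2800 = +0.01179
Flow direction (−∇h) has components (-0.01743 E, -0.01179 N).
Azimuth = atan2(E, N) = atan2(-0.01743, -0.01179) = 235.9° ≈ 236°.

236°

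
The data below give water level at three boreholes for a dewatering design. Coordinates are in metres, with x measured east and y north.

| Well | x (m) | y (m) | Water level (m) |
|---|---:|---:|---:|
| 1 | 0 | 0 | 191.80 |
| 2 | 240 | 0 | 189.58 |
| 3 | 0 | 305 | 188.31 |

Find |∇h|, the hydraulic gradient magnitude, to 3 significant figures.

∂h/∂x = (189.58 − 191.80) / (240 − 0) = -0.009250
∂h/∂y = (188.31 − 191.80) / (305 − 0) = -0.01144
|∇h| = √(-0.009250² + -0.01144²) = 0.01471

0.0147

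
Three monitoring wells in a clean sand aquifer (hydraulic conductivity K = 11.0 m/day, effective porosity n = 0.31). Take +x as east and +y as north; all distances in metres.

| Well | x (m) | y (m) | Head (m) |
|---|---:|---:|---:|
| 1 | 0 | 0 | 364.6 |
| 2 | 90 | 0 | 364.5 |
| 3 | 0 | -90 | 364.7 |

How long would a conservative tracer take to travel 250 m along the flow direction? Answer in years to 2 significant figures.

∂h/∂x = (364.5 − 364.6) / (90 − 0) = -0.001111
∂h/∂y = (364.7 − 364.6) / (-90 − 0) = -0.001111
|∇h| = √(-0.001111² + -0.001111²) = 0.001571
Seepage velocity v = K·i/n = 11.0 × 0.001571 / 0.31 = 0.05575 m/day.
t = 250 / 0.05575 = 4484 days = 12.3 years.

12 years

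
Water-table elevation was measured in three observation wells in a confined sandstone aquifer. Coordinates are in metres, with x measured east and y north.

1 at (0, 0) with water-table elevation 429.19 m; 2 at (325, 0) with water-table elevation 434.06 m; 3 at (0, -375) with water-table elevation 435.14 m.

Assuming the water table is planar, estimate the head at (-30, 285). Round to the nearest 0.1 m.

424.2 m

∂h/∂x = (434.06 − 429.19) / (325 − 0) = +0.01498
∂h/∂y = (435.14 − 429.19) / (-375 − 0) = -0.01587
h(-30, 285) = 429.19 + (+0.01498)·(-30) + (-0.01587)·(285) = 429.19 -0.450 -4.522 = 424.218 m.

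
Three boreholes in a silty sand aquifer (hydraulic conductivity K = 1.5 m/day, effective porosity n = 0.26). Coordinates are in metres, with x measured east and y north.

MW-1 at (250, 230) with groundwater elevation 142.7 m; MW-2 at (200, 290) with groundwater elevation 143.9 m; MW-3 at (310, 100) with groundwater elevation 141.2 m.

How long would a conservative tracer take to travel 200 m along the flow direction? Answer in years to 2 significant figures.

Differences from MW-1: to MW-2 (Δx, Δy, Δh) = (-50, 60, +1.2); to MW-3 = (60, -130, -1.5).
Determinant of the coordinate differences = (-50)·(-130) − 60·60 = 2900.
∂h/∂x = [(+1.2)·(-130) − (-1.5)·60] / 2900 = -0.02276
∂h/∂y = [(-50)·(-1.5) − 60·(+1.2)] / 2900 = +0.001034
|∇h| = √(-0.02276² + 0.001034²) = 0.02278
Seepage velocity v = K·i/n = 1.5 × 0.02278 / 0.26 = 0.1314 m/day.
t = 200 / 0.1314 = 1522 days = 4.17 years.

4.2 years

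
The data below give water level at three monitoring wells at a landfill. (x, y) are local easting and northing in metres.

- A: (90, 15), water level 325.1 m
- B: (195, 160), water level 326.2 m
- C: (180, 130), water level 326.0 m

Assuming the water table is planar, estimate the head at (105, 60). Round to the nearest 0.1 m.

325.4 m

With h = a·x + b·y + c and A as origin, the differences give:
  105·a + 145·b = +1.1
  90·a + 115·b = +0.9
Eliminate b (×115 and ×145, subtract): -975·a = -4.00 → a = ∂h/∂x = +0.004103
Back-substitute: b = ∂h/∂y = +0.004615.
h(105, 60) = 325.1 + (+0.004103)·(15) + (+0.004615)·(45) = 325.1 +0.062 +0.208 = 325.369 m.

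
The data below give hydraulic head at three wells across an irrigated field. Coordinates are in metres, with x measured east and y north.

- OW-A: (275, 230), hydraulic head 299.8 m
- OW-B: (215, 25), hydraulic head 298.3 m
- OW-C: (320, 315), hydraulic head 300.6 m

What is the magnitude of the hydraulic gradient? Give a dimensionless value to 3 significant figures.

Taking OW-A as reference: OW-B−OW-A = (-60, -205, -1.5); OW-C−OW-A = (45, 85, +0.8).
Solve a·Δx + b·Δy = Δh: det = (-60)·85 − 45·(-205) = 4125.
∂h/∂x = [(-1.5)·85 − (+0.8)·(-205)] / 4125 = +0.008848
∂h/∂y = [(-60)·(+0.8) − 45·(-1.5)] / 4125 = +0.004727
|∇h| = √(0.008848² + 0.004727²) = 0.01003

0.0100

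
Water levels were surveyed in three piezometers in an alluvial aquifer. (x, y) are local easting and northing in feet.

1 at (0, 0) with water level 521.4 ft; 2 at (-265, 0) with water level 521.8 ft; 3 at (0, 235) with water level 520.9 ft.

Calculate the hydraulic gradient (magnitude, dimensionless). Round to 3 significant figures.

∂h/∂x = (521.8 − 521.4) / (-265 − 0) = -0.001509
∂h/∂y = (520.9 − 521.4) / (235 − 0) = -0.002128
|∇h| = √(-0.001509² + -0.002128²) = 0.002609

0.00261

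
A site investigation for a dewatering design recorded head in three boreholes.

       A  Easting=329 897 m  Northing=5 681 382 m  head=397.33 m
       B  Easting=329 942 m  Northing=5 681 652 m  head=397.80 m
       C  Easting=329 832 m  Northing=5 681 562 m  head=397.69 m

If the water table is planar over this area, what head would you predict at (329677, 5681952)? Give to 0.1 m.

Three-point gradient (reference A): Δ to B = (45, 270, +0.47), Δ to C = (-65, 180, +0.36).
∂h/∂x = -0.0004912, ∂h/∂y = +0.001823 (det = 25650).
h(329677, 5681952) = 397.33 + (-0.0004912)·(-220) + (+0.001823)·(570) = 397.33 +0.108 +1.039 = 398.477 m.

398.5 m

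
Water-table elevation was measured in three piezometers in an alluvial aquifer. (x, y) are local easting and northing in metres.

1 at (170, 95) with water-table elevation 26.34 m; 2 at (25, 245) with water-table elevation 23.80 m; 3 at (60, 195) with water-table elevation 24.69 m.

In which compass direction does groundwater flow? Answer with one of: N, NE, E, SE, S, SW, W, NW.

N

Three-point gradient (reference 1): Δ to 2 = (-145, 150, -2.54), Δ to 3 = (-110, 100, -1.65).
∂h/∂x = -0.003250, ∂h/∂y = -0.02008 (det = 2000).
Flow = −∇h = (+0.003250 east, +0.02008 north), which points north.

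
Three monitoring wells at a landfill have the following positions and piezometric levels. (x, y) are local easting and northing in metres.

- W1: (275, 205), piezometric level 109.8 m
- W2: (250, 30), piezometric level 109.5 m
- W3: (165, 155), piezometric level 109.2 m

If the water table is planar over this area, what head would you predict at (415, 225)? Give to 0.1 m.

Taking W1 as reference: W2−W1 = (-25, -175, -0.3); W3−W1 = (-110, -50, -0.6).
Determinant of the coordinate differences = (-25)·(-50) − (-110)·(-175) = -18000.
∂h/∂x = [(-0.3)·(-50) − (-0.6)·(-175)] / -18000 = +0.005000
∂h/∂y = [(-25)·(-0.6) − (-110)·(-0.3)] / -18000 = +0.0010000
h(415, 225) = 109.8 + (+0.005000)·(140) + (+0.0010000)·(20) = 109.8 +0.700 +0.020 = 110.520 m.

110.5 m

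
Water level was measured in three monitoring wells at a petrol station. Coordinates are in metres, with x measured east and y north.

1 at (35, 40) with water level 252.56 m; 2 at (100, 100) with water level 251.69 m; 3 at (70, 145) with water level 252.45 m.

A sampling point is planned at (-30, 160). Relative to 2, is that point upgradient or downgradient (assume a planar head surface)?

upgradient

Differences from 1: to 2 (Δx, Δy, Δh) = (65, 60, -0.87); to 3 = (35, 105, -0.11).
Determinant of the coordinate differences = 65·105 − 35·60 = 4725.
∂h/∂x = [(-0.87)·105 − (-0.11)·60] / 4725 = -0.01794
∂h/∂y = [65·(-0.11) − 35·(-0.87)] / 4725 = +0.004931
Head at (-30, 160) = 252.56 + (-0.01794)·(-65) + (+0.004931)·(120) = 254.32 m.
That is higher than the 251.69 m at 2, so the point is upgradient.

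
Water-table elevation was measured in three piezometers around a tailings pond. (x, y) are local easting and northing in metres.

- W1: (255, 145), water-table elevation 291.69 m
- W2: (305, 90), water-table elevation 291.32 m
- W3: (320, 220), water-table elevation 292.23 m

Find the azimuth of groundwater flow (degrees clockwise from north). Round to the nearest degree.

Taking W1 as reference: W2−W1 = (50, -55, -0.37); W3−W1 = (65, 75, +0.54).
Determinant of the coordinate differences = 50·75 − 65·(-55) = 7325.
∂h/∂x = [(-0.37)·75 − (+0.54)·(-55)] / 7325 = +0.0002662
∂h/∂y = [50·(+0.54) − 65·(-0.37)] / 7325 = +0.006969
Flow direction (−∇h) has components (-0.0002662 E, -0.006969 N).
Azimuth = atan2(E, N) = atan2(-0.0002662, -0.006969) = 182.2° ≈ 182°.

182°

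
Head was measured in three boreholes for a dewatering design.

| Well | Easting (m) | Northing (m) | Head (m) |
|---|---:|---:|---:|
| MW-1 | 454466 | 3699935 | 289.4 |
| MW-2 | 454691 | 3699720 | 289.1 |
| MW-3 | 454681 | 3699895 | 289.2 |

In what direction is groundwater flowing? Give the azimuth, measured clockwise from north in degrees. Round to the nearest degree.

122°

Three-point gradient (reference MW-1): Δ to MW-2 = (225, -215, -0.3), Δ to MW-3 = (215, -40, -0.2).
∂h/∂x = -0.0008328, ∂h/∂y = +0.0005238 (det = 37225).
Flow direction (−∇h) has components (+0.0008328 E, -0.0005238 N).
Azimuth = atan2(E, N) = atan2(+0.0008328, -0.0005238) = 122.2° ≈ 122°.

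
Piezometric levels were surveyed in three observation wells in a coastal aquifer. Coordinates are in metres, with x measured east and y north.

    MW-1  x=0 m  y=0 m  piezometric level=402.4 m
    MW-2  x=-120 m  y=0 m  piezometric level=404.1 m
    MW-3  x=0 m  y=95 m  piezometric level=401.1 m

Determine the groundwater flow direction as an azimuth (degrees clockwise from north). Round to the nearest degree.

046°

∂h/∂x = (404.1 − 402.4) / (-120 − 0) = -0.01417
∂h/∂y = (401.1 − 402.4) / (95 − 0) = -0.01368
Flow direction (−∇h) has components (+0.01417 E, +0.01368 N).
Azimuth = atan2(E, N) = atan2(+0.01417, +0.01368) = 46.0° ≈ 046°.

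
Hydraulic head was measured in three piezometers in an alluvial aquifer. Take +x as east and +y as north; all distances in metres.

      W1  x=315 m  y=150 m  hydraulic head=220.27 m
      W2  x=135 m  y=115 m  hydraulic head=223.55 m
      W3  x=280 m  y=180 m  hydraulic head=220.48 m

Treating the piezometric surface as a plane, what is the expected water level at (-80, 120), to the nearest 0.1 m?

226.9 m

Taking W1 as reference: W2−W1 = (-180, -35, +3.28); W3−W1 = (-35, 30, +0.21).
Determinant of the coordinate differences = (-180)·30 − (-35)·(-35) = -6625.
∂h/∂x = [(+3.28)·30 − (+0.21)·(-35)] / -6625 = -0.01596
∂h/∂y = [(-180)·(+0.21) − (-35)·(+3.28)] / -6625 = -0.01162
h(-80, 120) = 220.27 + (-0.01596)·(-395) + (-0.01162)·(-30) = 220.27 +6.305 +0.349 = 226.924 m.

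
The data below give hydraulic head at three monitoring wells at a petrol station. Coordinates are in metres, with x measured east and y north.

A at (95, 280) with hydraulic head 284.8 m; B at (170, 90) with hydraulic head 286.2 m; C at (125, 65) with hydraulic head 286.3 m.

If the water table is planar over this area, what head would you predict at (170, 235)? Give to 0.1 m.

Taking A as reference: B−A = (75, -190, +1.4); C−A = (30, -215, +1.5).
Determinant of the coordinate differences = 75·(-215) − 30·(-190) = -10425.
∂h/∂x = [(+1.4)·(-215) − (+1.5)·(-190)] / -10425 = +0.001535
∂h/∂y = [75·(+1.5) − 30·(+1.4)] / -10425 = -0.006763
h(170, 235) = 284.8 + (+0.001535)·(75) + (-0.006763)·(-45) = 284.8 +0.115 +0.304 = 285.219 m.

285.2 m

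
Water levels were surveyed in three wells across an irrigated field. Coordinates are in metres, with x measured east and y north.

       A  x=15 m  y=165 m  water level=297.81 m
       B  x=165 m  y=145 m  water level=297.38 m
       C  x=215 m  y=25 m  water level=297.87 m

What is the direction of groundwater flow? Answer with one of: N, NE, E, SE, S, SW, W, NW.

NE

Taking A as reference: B−A = (150, -20, -0.43); C−A = (200, -140, +0.06).
Solve a·Δx + b·Δy = Δh: det = 150·(-140) − 200·(-20) = -17000.
∂h/∂x = [(-0.43)·(-140) − (+0.06)·(-20)] / -17000 = -0.003612
∂h/∂y = [150·(+0.06) − 200·(-0.43)] / -17000 = -0.005588
Flow = −∇h = (+0.003612 east, +0.005588 north), which points northeast.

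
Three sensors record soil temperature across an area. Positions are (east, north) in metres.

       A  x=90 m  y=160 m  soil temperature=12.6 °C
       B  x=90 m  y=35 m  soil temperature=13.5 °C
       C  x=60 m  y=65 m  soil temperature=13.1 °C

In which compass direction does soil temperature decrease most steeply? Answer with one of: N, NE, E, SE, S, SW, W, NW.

With T = a·x + b·y + c and A as origin, the differences give:
  0·a + (-125)·b = +0.9
  (-30)·a + (-95)·b = +0.5
Eliminate b (×(-95) and ×(-125), subtract): -3750·a = -23.00 → a = ∂T/∂x = +0.006133
Back-substitute: b = ∂T/∂y = -0.007200.
Steepest decrease is along −∇f = (-0.006133 E, +0.007200 N) → northwest.

NW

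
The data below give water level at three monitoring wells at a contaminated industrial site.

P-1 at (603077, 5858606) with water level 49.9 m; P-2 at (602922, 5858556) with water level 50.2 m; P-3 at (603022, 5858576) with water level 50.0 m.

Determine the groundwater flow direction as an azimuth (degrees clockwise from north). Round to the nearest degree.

104°

With h = a·x + b·y + c and P-1 as origin, the differences give:
  (-155)·a + (-50)·b = +0.3
  (-55)·a + (-30)·b = +0.1
Eliminate b (×(-30) and ×(-50), subtract): 1900·a = -4.00 → a = ∂h/∂x = -0.002105
Back-substitute: b = ∂h/∂y = +0.0005263.
Flow direction (−∇h) has components (+0.002105 E, -0.0005263 N).
Azimuth = atan2(E, N) = atan2(+0.002105, -0.0005263) = 104.0° ≈ 104°.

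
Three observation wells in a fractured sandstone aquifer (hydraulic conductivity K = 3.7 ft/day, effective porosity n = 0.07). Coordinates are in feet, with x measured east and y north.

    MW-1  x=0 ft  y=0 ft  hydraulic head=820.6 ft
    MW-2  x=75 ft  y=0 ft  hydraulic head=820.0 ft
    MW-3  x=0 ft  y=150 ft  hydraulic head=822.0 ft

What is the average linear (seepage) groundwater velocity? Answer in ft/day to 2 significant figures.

0.65 ft/day

∂h/∂x = (820.0 − 820.6) / (75 − 0) = -0.008000
∂h/∂y = (822.0 − 820.6) / (150 − 0) = +0.009333
|∇h| = √(-0.008000² + 0.009333²) = 0.01229
Seepage velocity v = K·i/n = 3.7 × 0.01229 / 0.07 = 0.6496 ft/day.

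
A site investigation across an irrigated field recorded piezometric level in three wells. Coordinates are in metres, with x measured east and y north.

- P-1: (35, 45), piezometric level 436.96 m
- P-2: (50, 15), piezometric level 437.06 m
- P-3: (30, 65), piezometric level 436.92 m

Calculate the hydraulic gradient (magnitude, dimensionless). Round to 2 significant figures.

With h = a·x + b·y + c and P-1 as origin, the differences give:
  15·a + (-30)·b = +0.10
  (-5)·a + 20·b = -0.04
Eliminate b (×20 and ×(-30), subtract): 150·a = 0.800 → a = ∂h/∂x = +0.005333
Back-substitute: b = ∂h/∂y = -0.0006667.
|∇h| = √(0.005333² + -0.0006667²) = 0.005375

0.0054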